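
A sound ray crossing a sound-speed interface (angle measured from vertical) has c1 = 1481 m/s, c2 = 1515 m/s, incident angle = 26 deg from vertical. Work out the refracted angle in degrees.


sin(theta2) = (c2/c1)*sin(theta1) = (1515/1481)*sin(26 deg) = 0.44844
theta2 = arcsin(0.44844) = 26.64

26.64 deg


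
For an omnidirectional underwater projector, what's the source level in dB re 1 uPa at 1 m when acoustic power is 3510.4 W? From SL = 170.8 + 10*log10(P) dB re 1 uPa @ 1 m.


206.25 dB


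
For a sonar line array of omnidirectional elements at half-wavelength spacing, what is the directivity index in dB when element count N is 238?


DI = 10*log10(238) = 23.77

23.77 dB


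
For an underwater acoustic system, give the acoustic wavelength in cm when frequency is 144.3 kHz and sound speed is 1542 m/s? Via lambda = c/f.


lambda = c/f = 1542 / 144300 = 0.0107 m = 1.07 cm

1.07 cm


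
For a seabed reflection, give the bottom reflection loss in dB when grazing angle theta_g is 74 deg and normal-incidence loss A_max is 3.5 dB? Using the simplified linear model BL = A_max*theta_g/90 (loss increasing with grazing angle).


BL = A_max * theta_g / 90 = 3.5 * 74 / 90 = 2.88

2.88 dB


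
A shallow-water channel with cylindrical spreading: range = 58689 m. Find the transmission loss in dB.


TL = 10*log10(58689) = 47.69

47.69 dB


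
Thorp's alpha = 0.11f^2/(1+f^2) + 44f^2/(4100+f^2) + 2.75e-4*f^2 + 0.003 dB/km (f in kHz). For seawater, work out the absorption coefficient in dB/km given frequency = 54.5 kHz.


f^2 = 2970.25
alpha = 0.11*2970.25/(1+2970.25) + 44*2970.25/(4100+2970.25) + 2.75e-4*2970.25 + 0.003 = 19.414

19.414 dB/km


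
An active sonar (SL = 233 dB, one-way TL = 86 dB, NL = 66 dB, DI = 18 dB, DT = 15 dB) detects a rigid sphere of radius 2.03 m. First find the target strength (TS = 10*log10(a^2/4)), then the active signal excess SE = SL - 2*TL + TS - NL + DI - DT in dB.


Step 1: TS = 10*log10(2.03^2/4) = 0.13 dB
Step 2: SE = SL - 2*TL + TS - NL + DI - DT = 233 - 2*86 + (0.13) - 66 + 18 - 15 = -1.87

-1.87 dB


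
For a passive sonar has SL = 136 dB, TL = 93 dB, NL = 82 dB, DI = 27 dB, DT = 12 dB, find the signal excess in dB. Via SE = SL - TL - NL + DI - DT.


SE = SL - TL - NL + DI - DT = 136 - 93 - 82 + 27 - 12 = -24

-24 dB


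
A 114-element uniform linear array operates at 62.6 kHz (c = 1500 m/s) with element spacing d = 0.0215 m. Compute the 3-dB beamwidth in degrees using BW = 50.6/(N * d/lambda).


0.49 deg


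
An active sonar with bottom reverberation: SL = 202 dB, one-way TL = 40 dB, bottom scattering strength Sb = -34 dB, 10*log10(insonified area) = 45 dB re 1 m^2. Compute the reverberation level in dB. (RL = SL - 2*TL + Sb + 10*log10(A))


RL = SL - 2*TL + Sb + 10*log10(A) = 202 - 2*40 + (-34) + 45 = 133

133 dB


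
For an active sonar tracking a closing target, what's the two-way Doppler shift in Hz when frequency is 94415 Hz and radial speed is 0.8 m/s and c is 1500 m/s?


fd = 2*f*v/c = 2 * 94415 * 0.8 / 1500 = 100.71

100.71 Hz


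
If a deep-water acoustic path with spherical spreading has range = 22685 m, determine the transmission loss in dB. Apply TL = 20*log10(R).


TL = 20*log10(22685) = 87.11

87.11 dB


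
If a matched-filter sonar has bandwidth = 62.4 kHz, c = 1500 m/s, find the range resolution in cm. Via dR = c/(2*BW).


dR = c/(2*BW) = 1500 / (2 * 62.4e3) = 0.012 m = 1.2 cm

1.2 cm


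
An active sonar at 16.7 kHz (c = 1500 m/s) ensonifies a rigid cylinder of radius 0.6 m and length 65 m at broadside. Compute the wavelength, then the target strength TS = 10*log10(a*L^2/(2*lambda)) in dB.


Step 1: lambda = c/f = 1500/16700 = 0.08982 m
Step 2: TS = 10*log10(a*L^2/(2*lambda)) = 10*log10(0.6*65^2/(2*0.08982)) = 41.5

41.5 dB


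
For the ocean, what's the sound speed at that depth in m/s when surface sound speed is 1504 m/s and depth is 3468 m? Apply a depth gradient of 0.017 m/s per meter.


c = 1504 + 0.017 * 3468 = 1562.956

1562.956 m/s


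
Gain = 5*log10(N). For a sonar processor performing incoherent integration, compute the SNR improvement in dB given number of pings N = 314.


Gain = 5*log10(314) = 12.48

12.48 dB


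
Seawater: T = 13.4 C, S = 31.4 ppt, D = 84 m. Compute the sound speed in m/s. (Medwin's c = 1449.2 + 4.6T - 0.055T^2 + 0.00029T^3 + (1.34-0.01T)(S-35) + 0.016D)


c = 1449.2 + 4.6*13.4 - 0.055*13.4^2 + 0.00029*13.4^3 + (1.34 - 0.01*13.4)*(31.4 - 35) + 0.016*84 = 1498.66

1498.66 m/s


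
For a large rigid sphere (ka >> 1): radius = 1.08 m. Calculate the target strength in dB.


-5.35 dB


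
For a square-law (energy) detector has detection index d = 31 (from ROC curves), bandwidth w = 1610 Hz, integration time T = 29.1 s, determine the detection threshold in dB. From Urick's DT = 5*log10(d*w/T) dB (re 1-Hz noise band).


DT = 5*log10(d*w/T) = 5*log10(31 * 1610 / 29.1) = 5*log10(1715.12) = 16.17

16.17 dB


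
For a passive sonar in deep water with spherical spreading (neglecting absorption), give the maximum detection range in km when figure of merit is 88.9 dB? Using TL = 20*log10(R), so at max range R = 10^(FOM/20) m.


At max range FOM = TL, so 20*log10(R) = 88.9
R = 10^(88.9/20) = 27861.21 m = 27.86 km

27.86 km


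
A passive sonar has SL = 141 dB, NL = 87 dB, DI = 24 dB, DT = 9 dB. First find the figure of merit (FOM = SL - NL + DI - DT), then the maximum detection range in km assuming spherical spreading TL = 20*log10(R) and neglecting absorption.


Step 1: FOM = SL - NL + DI - DT = 141 - 87 + 24 - 9 = 69 dB
Step 2: at max range FOM = TL = 20*log10(R), so R = 10^(69/20) = 2818.38 m = 2.82 km

2.82 km


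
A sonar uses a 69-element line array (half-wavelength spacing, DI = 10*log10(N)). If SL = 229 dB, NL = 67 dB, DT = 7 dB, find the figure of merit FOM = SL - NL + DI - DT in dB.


Step 1: DI = 10*log10(69) = 18.39 dB
Step 2: FOM = SL - NL + DI - DT = 229 - 67 + 18.39 - 7 = 173.39

173.39 dB


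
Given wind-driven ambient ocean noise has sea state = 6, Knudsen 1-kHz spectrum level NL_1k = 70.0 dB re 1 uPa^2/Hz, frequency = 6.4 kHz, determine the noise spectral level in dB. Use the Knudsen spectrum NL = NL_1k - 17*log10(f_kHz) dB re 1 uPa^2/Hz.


NL = NL_1k - 17*log10(f_kHz) = 70.0 - 17*log10(6.4) = 70.0 - (13.71) = 56.29

56.29 dB


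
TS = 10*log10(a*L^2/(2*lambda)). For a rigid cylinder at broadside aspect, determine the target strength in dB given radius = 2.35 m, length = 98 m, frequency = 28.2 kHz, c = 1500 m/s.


lambda = 1500/28200 = 0.05319 m
TS = 10*log10(2.35*98^2/(2*0.05319)) = 53.27

53.27 dB


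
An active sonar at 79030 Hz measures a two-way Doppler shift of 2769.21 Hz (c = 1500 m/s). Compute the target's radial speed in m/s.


From fd = 2*f*v/c, v = c*fd/(2*f) = 1500 * 2769.21 / (2*79030) = 26.28

26.28 m/s


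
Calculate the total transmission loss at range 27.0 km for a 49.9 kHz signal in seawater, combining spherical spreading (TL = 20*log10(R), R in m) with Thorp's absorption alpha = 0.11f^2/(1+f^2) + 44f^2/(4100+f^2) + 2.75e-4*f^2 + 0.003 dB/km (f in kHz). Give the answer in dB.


559.05 dB


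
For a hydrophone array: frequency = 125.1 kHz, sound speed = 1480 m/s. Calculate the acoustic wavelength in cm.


lambda = c/f = 1480 / 125100 = 0.0118 m = 1.18 cm

1.18 cm


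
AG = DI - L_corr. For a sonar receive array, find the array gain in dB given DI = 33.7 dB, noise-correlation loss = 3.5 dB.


AG = DI - L_corr = 33.7 - 3.5 = 30.2

30.2 dB


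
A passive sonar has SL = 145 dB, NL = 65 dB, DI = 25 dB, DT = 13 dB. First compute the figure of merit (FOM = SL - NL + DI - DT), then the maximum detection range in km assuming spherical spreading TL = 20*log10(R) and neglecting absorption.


Step 1: FOM = SL - NL + DI - DT = 145 - 65 + 25 - 13 = 92 dB
Step 2: at max range FOM = TL = 20*log10(R), so R = 10^(92/20) = 39810.72 m = 39.81 km

39.81 km


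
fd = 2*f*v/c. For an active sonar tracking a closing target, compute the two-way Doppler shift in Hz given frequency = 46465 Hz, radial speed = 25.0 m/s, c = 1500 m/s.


fd = 2*f*v/c = 2 * 46465 * 25.0 / 1500 = 1548.83

1548.83 Hz


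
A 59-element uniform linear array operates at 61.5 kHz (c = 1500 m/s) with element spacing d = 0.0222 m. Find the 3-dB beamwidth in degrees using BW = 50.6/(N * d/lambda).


Step 1: lambda = 1500/61500 = 0.02439 m
Step 2: d/lambda = 0.0222/0.02439 = 0.9102
Step 3: BW = 50.6/(N * d/lambda) = 50.6/(59 * 0.9102) = 0.94

0.94 deg


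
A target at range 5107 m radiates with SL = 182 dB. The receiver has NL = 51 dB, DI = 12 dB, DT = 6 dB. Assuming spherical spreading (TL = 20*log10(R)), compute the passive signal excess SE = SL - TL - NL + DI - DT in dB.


62.84 dB


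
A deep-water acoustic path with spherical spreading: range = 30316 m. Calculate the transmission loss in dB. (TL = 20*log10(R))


89.63 dB


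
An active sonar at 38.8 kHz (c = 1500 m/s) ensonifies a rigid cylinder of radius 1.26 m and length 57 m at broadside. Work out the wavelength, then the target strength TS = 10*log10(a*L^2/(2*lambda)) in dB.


Step 1: lambda = c/f = 1500/38800 = 0.03866 m
Step 2: TS = 10*log10(a*L^2/(2*lambda)) = 10*log10(1.26*57^2/(2*0.03866)) = 47.24

47.24 dB


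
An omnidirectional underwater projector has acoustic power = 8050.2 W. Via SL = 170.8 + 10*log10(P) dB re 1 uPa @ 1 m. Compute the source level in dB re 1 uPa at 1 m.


SL = 170.8 + 10*log10(8050.2) = 170.8 + 39.06 = 209.86

209.86 dB


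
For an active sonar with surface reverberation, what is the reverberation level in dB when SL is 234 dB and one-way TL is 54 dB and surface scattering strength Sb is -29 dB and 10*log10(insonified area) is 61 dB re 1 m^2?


RL = SL - 2*TL + Sb + 10*log10(A) = 234 - 2*54 + (-29) + 61 = 158

158 dB


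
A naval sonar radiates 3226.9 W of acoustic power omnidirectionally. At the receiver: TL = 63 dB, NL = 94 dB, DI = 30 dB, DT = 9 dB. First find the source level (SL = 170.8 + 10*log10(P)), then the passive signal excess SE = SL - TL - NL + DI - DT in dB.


Step 1: SL = 170.8 + 10*log10(3226.9) = 205.89 dB
Step 2: SE = SL - TL - NL + DI - DT = 205.89 - 63 - 94 + 30 - 9 = 69.89

69.89 dB


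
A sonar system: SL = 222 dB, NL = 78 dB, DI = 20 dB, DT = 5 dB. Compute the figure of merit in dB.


FOM = SL - NL + DI - DT = 222 - 78 + 20 - 5 = 159

159 dB


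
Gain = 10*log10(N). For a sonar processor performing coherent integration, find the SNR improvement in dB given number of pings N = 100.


Gain = 10*log10(100) = 20.0

20.0 dB


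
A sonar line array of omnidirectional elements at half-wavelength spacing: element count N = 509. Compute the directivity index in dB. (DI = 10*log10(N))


27.07 dB


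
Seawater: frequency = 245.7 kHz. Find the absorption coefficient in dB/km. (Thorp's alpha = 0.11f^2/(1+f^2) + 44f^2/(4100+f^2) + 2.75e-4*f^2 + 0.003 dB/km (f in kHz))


f^2 = 60368.49
alpha = 0.11*60368.49/(1+60368.49) + 44*60368.49/(4100+60368.49) + 2.75e-4*60368.49 + 0.003 = 57.916

57.916 dB/km


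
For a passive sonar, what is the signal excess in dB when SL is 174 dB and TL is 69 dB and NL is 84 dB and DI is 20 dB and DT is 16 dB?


SE = SL - TL - NL + DI - DT = 174 - 69 - 84 + 20 - 16 = 25

25 dB


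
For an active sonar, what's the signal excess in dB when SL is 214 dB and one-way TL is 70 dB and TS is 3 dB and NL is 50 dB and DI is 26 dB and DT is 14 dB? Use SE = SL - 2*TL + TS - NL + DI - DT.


SE = SL - 2*TL + TS - NL + DI - DT = 214 - 2*70 + (3) - 50 + 26 - 14 = 39

39 dB


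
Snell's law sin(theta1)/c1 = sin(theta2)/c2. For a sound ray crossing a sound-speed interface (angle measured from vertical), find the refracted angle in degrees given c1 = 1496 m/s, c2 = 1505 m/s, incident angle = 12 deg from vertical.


sin(theta2) = (c2/c1)*sin(theta1) = (1505/1496)*sin(12 deg) = 0.20916
theta2 = arcsin(0.20916) = 12.07

12.07 deg


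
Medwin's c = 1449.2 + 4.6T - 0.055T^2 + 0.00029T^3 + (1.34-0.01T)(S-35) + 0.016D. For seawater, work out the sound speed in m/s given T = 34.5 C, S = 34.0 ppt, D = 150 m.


c = 1449.2 + 4.6*34.5 - 0.055*34.5^2 + 0.00029*34.5^3 + (1.34 - 0.01*34.5)*(34.0 - 35) + 0.016*150 = 1555.75

1555.75 m/s


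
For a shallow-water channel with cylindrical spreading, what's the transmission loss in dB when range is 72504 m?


48.6 dB


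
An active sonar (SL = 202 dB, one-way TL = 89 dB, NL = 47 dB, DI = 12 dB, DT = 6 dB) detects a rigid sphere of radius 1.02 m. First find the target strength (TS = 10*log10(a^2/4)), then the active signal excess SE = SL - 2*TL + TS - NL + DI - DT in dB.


Step 1: TS = 10*log10(1.02^2/4) = -5.85 dB
Step 2: SE = SL - 2*TL + TS - NL + DI - DT = 202 - 2*89 + (-5.85) - 47 + 12 - 6 = -22.85

-22.85 dB


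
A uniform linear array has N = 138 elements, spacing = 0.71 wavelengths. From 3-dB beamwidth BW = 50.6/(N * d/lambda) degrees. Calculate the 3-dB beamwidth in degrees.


BW = 50.6 / (138 * 0.71) = 50.6 / 97.98 = 0.52

0.52 deg


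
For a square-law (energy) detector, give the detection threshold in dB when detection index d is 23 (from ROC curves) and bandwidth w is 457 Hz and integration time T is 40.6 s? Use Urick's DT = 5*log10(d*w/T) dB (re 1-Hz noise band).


DT = 5*log10(d*w/T) = 5*log10(23 * 457 / 40.6) = 5*log10(258.89) = 12.07

12.07 dB


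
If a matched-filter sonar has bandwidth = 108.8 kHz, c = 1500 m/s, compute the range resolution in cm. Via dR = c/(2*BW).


dR = c/(2*BW) = 1500 / (2 * 108.8e3) = 0.0069 m = 0.69 cm

0.69 cm


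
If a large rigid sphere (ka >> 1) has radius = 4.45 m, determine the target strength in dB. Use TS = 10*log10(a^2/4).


TS = 10*log10(4.45^2 / 4) = 10*log10(4.950625) = 6.95

6.95 dB


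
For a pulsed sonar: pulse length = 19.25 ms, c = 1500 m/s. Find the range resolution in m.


14.4375 m


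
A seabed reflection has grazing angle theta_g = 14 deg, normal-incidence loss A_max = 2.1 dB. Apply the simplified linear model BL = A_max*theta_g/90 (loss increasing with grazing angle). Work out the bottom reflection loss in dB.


BL = A_max * theta_g / 90 = 2.1 * 14 / 90 = 0.33

0.33 dB


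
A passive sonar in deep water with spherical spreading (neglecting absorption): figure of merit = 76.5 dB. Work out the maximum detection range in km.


At max range FOM = TL, so 20*log10(R) = 76.5
R = 10^(76.5/20) = 6683.44 m = 6.68 km

6.68 km


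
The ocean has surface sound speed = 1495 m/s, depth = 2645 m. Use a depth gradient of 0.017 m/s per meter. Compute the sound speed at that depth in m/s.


c = 1495 + 0.017 * 2645 = 1539.965

1539.965 m/s


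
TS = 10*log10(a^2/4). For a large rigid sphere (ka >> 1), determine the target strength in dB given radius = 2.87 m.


TS = 10*log10(2.87^2 / 4) = 10*log10(2.059225) = 3.14

3.14 dB


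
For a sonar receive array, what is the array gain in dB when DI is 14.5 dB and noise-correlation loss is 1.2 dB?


AG = DI - L_corr = 14.5 - 1.2 = 13.3

13.3 dB


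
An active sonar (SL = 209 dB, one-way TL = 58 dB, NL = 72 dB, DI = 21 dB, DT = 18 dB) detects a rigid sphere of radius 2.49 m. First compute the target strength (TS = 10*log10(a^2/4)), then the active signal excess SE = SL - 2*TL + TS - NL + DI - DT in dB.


Step 1: TS = 10*log10(2.49^2/4) = 1.9 dB
Step 2: SE = SL - 2*TL + TS - NL + DI - DT = 209 - 2*58 + (1.9) - 72 + 21 - 18 = 25.9

25.9 dB


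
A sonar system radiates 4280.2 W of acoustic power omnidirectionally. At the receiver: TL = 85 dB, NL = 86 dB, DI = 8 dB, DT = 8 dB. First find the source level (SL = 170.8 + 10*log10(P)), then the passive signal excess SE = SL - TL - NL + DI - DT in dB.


Step 1: SL = 170.8 + 10*log10(4280.2) = 207.11 dB
Step 2: SE = SL - TL - NL + DI - DT = 207.11 - 85 - 86 + 8 - 8 = 36.11

36.11 dB


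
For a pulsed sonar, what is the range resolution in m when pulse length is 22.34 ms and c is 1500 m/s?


dR = c*tau/2 = 1500 * 22.34e-3 / 2 = 16.755

16.755 m


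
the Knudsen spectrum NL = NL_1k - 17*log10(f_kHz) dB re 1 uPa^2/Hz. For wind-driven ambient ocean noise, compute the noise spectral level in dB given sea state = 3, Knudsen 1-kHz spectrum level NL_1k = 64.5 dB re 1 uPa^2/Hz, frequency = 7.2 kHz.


49.93 dB


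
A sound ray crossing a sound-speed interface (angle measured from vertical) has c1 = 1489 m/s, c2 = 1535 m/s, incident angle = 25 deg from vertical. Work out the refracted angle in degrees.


25.83 deg


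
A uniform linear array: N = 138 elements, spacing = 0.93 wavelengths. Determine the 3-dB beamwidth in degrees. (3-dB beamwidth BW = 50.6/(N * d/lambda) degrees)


0.39 deg


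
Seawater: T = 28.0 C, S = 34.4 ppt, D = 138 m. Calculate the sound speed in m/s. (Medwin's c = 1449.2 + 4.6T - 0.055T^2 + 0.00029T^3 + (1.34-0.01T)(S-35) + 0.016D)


1542.82 m/s


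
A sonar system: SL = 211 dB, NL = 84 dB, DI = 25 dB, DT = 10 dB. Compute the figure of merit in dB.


142 dB


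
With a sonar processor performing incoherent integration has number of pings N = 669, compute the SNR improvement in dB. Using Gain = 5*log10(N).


Gain = 5*log10(669) = 14.13

14.13 dB


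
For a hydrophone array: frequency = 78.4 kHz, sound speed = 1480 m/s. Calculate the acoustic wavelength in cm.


1.89 cm


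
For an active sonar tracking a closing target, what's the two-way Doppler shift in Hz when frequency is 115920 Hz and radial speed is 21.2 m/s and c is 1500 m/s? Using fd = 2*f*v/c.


fd = 2*f*v/c = 2 * 115920 * 21.2 / 1500 = 3276.67

3276.67 Hz


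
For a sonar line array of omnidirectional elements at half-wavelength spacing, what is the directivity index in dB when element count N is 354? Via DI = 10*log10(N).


DI = 10*log10(354) = 25.49

25.49 dB


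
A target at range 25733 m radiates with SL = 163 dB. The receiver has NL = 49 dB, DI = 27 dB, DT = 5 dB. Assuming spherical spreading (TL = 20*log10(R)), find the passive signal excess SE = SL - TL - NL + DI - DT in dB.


Step 1: TL = 20*log10(25733) = 88.21 dB
Step 2: SE = 163 - 88.21 - 49 + 27 - 5 = 47.79

47.79 dB


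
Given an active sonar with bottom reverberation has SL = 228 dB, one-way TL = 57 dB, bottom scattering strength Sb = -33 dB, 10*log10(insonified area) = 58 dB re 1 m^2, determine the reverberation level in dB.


139 dB


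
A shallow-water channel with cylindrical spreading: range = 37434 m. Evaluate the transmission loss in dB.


45.73 dB


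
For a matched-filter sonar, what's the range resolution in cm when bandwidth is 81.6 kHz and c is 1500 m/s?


0.92 cm


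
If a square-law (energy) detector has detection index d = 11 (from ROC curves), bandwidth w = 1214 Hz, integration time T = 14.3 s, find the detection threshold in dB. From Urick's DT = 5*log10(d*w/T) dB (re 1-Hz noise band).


DT = 5*log10(d*w/T) = 5*log10(11 * 1214 / 14.3) = 5*log10(933.85) = 14.85

14.85 dB


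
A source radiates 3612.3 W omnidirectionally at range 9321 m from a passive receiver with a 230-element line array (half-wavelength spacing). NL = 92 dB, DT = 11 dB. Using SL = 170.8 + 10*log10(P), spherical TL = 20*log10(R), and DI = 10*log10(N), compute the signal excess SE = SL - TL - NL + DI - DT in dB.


Step 1: SL = 170.8 + 10*log10(3612.3) = 206.38 dB
Step 2: TL = 20*log10(9321) = 79.39 dB
Step 3: DI = 10*log10(230) = 23.62 dB
Step 4: SE = SL - TL - NL + DI - DT = 206.38 - 79.39 - 92 + 23.62 - 11 = 47.61

47.61 dB


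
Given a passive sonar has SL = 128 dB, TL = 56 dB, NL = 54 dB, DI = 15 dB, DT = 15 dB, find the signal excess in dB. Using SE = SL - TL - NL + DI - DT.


SE = SL - TL - NL + DI - DT = 128 - 56 - 54 + 15 - 15 = 18

18 dB


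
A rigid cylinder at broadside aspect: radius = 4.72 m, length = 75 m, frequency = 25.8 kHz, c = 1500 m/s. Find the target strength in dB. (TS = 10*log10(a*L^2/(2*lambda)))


53.59 dB


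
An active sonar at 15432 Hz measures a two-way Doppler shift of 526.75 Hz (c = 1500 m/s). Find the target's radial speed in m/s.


From fd = 2*f*v/c, v = c*fd/(2*f) = 1500 * 526.75 / (2*15432) = 25.6

25.6 m/s


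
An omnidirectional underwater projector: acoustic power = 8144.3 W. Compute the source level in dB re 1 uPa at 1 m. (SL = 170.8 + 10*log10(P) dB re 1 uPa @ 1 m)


SL = 170.8 + 10*log10(8144.3) = 170.8 + 39.11 = 209.91

209.91 dB


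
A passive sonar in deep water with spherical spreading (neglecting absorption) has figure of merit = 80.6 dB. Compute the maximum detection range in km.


At max range FOM = TL, so 20*log10(R) = 80.6
R = 10^(80.6/20) = 10715.19 m = 10.72 km

10.72 km


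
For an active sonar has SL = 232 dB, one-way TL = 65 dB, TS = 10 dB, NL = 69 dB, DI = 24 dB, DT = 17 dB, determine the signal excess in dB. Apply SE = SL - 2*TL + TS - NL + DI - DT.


SE = SL - 2*TL + TS - NL + DI - DT = 232 - 2*65 + (10) - 69 + 24 - 17 = 50

50 dB


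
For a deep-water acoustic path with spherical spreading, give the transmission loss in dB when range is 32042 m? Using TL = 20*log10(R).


TL = 20*log10(32042) = 90.11

90.11 dB


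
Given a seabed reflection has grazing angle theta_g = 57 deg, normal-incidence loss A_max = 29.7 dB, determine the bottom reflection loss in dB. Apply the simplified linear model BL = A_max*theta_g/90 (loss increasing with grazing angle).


18.81 dB


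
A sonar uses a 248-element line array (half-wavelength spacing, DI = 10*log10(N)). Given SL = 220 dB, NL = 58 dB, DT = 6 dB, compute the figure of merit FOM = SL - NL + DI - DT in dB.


179.94 dB


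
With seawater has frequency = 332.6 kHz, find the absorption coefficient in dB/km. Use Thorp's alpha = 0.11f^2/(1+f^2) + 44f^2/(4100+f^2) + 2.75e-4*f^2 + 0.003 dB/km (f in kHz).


f^2 = 110622.76
alpha = 0.11*110622.76/(1+110622.76) + 44*110622.76/(4100+110622.76) + 2.75e-4*110622.76 + 0.003 = 72.962

72.962 dB/km


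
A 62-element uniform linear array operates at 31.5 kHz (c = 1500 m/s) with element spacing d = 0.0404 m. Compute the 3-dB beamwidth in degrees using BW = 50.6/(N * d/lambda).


Step 1: lambda = 1500/31500 = 0.04762 m
Step 2: d/lambda = 0.0404/0.04762 = 0.8484
Step 3: BW = 50.6/(N * d/lambda) = 50.6/(62 * 0.8484) = 0.96

0.96 deg


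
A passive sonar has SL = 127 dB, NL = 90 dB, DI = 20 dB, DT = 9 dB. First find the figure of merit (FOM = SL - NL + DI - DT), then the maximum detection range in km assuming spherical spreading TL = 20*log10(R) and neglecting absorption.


Step 1: FOM = SL - NL + DI - DT = 127 - 90 + 20 - 9 = 48 dB
Step 2: at max range FOM = TL = 20*log10(R), so R = 10^(48/20) = 251.19 m = 0.25 km

0.25 km


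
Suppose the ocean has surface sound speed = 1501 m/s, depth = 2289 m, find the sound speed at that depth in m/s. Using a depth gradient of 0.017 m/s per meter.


c = 1501 + 0.017 * 2289 = 1539.913

1539.913 m/s


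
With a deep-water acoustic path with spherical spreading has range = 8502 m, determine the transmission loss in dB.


TL = 20*log10(8502) = 78.59

78.59 dB


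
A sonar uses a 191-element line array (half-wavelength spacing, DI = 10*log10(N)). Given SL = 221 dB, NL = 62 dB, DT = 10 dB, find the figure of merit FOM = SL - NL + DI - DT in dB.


171.81 dB


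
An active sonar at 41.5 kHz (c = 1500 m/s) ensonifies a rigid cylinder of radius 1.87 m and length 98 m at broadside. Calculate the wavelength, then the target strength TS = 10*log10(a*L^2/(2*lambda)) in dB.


Step 1: lambda = c/f = 1500/41500 = 0.03614 m
Step 2: TS = 10*log10(a*L^2/(2*lambda)) = 10*log10(1.87*98^2/(2*0.03614)) = 53.95

53.95 dB


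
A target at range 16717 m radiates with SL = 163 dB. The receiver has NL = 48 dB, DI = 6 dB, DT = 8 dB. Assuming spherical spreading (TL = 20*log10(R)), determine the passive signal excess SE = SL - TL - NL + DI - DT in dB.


Step 1: TL = 20*log10(16717) = 84.46 dB
Step 2: SE = 163 - 84.46 - 48 + 6 - 8 = 28.54

28.54 dB


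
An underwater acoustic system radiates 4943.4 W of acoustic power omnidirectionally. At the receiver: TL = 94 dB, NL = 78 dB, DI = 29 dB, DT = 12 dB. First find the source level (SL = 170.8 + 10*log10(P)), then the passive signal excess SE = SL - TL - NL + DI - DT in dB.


Step 1: SL = 170.8 + 10*log10(4943.4) = 207.74 dB
Step 2: SE = SL - TL - NL + DI - DT = 207.74 - 94 - 78 + 29 - 12 = 52.74

52.74 dB


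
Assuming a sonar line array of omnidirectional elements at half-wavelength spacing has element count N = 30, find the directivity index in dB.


DI = 10*log10(30) = 14.77

14.77 dB


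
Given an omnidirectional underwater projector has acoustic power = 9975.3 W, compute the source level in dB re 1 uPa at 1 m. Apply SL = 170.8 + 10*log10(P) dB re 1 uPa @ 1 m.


210.79 dB


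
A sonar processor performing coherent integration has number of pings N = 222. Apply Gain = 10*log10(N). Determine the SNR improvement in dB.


23.46 dB


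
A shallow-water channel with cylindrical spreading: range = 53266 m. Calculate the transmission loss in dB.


TL = 10*log10(53266) = 47.26

47.26 dB


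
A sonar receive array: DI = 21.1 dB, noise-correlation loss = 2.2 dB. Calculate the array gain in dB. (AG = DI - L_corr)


AG = DI - L_corr = 21.1 - 2.2 = 18.9

18.9 dB


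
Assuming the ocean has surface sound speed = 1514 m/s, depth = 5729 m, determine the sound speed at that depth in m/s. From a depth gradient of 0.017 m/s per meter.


1611.393 m/s


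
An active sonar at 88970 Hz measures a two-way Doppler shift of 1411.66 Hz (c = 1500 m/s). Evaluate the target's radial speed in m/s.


11.9 m/s


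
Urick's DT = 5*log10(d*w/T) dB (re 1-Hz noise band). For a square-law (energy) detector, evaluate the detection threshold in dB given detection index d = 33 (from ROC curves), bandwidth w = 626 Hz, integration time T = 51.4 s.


DT = 5*log10(d*w/T) = 5*log10(33 * 626 / 51.4) = 5*log10(401.91) = 13.02

13.02 dB


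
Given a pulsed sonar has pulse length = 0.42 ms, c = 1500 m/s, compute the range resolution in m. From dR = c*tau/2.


0.315 m


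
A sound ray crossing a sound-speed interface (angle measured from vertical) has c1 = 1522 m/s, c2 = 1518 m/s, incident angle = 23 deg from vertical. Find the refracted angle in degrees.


sin(theta2) = (c2/c1)*sin(theta1) = (1518/1522)*sin(23 deg) = 0.3897
theta2 = arcsin(0.3897) = 22.94

22.94 deg


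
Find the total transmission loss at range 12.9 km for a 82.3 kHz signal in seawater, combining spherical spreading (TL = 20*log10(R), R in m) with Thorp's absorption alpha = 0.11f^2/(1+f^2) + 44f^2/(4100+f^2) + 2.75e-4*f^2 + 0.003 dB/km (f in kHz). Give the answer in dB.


Step 1 (Thorp): alpha = 0.11*6773.29/(1+6773.29) + 44*6773.29/(4100+6773.29) + 2.75e-4*6773.29 + 0.003 = 29.3845 dB/km
Step 2: TL_spread = 20*log10(12900) = 82.21 dB
Step 3: TL_abs = alpha*R = 29.3845 * 12.9 = 379.06 dB
Step 4: TL_total = 82.21 + 379.06 = 461.27

461.27 dB


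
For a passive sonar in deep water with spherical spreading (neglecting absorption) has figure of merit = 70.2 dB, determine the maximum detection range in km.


At max range FOM = TL, so 20*log10(R) = 70.2
R = 10^(70.2/20) = 3235.94 m = 3.24 km

3.24 km


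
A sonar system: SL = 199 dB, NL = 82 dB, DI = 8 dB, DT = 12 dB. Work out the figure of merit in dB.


FOM = SL - NL + DI - DT = 199 - 82 + 8 - 12 = 113

113 dB


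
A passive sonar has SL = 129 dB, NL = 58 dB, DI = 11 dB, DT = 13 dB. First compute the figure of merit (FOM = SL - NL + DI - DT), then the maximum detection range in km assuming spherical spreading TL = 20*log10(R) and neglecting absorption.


Step 1: FOM = SL - NL + DI - DT = 129 - 58 + 11 - 13 = 69 dB
Step 2: at max range FOM = TL = 20*log10(R), so R = 10^(69/20) = 2818.38 m = 2.82 km

2.82 km


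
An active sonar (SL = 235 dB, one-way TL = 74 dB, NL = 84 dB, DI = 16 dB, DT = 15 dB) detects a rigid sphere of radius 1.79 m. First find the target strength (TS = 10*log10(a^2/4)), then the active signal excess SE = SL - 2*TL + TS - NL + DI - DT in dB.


Step 1: TS = 10*log10(1.79^2/4) = -0.96 dB
Step 2: SE = SL - 2*TL + TS - NL + DI - DT = 235 - 2*74 + (-0.96) - 84 + 16 - 15 = 3.04

3.04 dB


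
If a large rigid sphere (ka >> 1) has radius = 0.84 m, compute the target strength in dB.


-7.54 dB


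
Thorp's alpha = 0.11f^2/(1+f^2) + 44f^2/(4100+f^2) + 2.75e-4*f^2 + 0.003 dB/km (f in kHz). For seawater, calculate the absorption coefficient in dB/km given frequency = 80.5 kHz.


28.844 dB/km


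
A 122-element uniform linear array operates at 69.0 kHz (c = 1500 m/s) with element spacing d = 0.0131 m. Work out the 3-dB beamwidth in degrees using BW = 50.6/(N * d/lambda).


Step 1: lambda = 1500/69000 = 0.02174 m
Step 2: d/lambda = 0.0131/0.02174 = 0.6026
Step 3: BW = 50.6/(N * d/lambda) = 50.6/(122 * 0.6026) = 0.69

0.69 deg


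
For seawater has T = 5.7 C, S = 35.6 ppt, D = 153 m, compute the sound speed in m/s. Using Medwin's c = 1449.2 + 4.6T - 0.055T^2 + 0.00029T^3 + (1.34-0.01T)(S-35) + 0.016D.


1476.9 m/s


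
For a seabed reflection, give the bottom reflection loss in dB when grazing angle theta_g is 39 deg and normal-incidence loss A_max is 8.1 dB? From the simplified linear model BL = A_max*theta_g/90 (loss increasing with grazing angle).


3.51 dB


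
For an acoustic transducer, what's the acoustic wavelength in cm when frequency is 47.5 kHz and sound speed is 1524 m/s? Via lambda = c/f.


lambda = c/f = 1524 / 47500 = 0.0321 m = 3.21 cm

3.21 cm


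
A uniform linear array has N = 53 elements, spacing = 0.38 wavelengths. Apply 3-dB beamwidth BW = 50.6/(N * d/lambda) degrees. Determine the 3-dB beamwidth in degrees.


BW = 50.6 / (53 * 0.38) = 50.6 / 20.14 = 2.51

2.51 deg


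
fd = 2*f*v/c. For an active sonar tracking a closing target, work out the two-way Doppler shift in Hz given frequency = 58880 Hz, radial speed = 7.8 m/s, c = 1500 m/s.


612.35 Hz


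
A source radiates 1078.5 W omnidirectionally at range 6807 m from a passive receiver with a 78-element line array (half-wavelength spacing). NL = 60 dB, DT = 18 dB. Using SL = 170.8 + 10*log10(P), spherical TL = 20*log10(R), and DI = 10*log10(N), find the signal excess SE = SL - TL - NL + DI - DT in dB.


Step 1: SL = 170.8 + 10*log10(1078.5) = 201.13 dB
Step 2: TL = 20*log10(6807) = 76.66 dB
Step 3: DI = 10*log10(78) = 18.92 dB
Step 4: SE = SL - TL - NL + DI - DT = 201.13 - 76.66 - 60 + 18.92 - 18 = 65.39

65.39 dB


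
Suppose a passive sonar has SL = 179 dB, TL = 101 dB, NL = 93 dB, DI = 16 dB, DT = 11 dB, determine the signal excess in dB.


SE = SL - TL - NL + DI - DT = 179 - 101 - 93 + 16 - 11 = -10

-10 dB


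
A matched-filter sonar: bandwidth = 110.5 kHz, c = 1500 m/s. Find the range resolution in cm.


dR = c/(2*BW) = 1500 / (2 * 110.5e3) = 0.0068 m = 0.68 cm

0.68 cm


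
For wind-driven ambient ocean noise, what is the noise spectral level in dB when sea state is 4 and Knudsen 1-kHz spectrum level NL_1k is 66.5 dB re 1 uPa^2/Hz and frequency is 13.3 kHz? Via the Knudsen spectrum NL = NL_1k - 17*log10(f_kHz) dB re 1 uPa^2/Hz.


NL = NL_1k - 17*log10(f_kHz) = 66.5 - 17*log10(13.3) = 66.5 - (19.11) = 47.39

47.39 dB


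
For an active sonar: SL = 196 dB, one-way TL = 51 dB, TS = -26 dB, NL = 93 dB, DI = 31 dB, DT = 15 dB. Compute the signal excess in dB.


SE = SL - 2*TL + TS - NL + DI - DT = 196 - 2*51 + (-26) - 93 + 31 - 15 = -9

-9 dB


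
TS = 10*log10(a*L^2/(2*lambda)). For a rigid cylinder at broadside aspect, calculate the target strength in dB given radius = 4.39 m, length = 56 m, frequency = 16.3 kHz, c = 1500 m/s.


lambda = 1500/16300 = 0.09202 m
TS = 10*log10(4.39*56^2/(2*0.09202)) = 48.74

48.74 dB


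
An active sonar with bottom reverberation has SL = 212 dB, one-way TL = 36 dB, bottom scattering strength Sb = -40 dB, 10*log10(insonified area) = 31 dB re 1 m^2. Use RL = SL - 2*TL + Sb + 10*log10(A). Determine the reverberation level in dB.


RL = SL - 2*TL + Sb + 10*log10(A) = 212 - 2*36 + (-40) + 31 = 131

131 dB


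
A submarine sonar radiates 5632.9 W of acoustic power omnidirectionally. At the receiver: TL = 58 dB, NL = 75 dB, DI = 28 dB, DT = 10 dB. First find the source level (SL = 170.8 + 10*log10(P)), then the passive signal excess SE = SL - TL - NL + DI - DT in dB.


Step 1: SL = 170.8 + 10*log10(5632.9) = 208.31 dB
Step 2: SE = SL - TL - NL + DI - DT = 208.31 - 58 - 75 + 28 - 10 = 93.31

93.31 dB


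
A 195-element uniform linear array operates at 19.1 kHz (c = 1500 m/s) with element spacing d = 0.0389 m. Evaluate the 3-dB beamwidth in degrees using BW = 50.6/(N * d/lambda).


Step 1: lambda = 1500/19100 = 0.07853 m
Step 2: d/lambda = 0.0389/0.07853 = 0.4954
Step 3: BW = 50.6/(N * d/lambda) = 50.6/(195 * 0.4954) = 0.52

0.52 deg


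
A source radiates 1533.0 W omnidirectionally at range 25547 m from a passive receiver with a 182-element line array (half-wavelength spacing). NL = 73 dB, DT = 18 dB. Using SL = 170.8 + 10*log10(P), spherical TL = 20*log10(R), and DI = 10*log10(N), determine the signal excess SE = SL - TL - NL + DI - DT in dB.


Step 1: SL = 170.8 + 10*log10(1533.0) = 202.66 dB
Step 2: TL = 20*log10(25547) = 88.15 dB
Step 3: DI = 10*log10(182) = 22.6 dB
Step 4: SE = SL - TL - NL + DI - DT = 202.66 - 88.15 - 73 + 22.6 - 18 = 46.11

46.11 dB


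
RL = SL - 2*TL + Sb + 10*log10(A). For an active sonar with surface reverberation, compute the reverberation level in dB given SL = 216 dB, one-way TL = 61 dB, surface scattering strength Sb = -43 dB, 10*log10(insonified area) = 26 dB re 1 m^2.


RL = SL - 2*TL + Sb + 10*log10(A) = 216 - 2*61 + (-43) + 26 = 77

77 dB


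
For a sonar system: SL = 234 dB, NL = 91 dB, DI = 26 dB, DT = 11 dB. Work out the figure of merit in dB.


FOM = SL - NL + DI - DT = 234 - 91 + 26 - 11 = 158

158 dB


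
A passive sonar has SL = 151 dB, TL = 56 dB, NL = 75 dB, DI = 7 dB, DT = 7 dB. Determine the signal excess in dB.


SE = SL - TL - NL + DI - DT = 151 - 56 - 75 + 7 - 7 = 20

20 dB


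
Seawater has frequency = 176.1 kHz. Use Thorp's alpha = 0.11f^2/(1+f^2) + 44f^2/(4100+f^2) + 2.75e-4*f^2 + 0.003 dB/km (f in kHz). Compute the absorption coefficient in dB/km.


f^2 = 31011.21
alpha = 0.11*31011.21/(1+31011.21) + 44*31011.21/(4100+31011.21) + 2.75e-4*31011.21 + 0.003 = 47.503

47.503 dB/km


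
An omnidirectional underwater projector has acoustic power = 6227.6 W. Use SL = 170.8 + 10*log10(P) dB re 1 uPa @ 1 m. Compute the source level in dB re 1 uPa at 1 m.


SL = 170.8 + 10*log10(6227.6) = 170.8 + 37.94 = 208.74

208.74 dB


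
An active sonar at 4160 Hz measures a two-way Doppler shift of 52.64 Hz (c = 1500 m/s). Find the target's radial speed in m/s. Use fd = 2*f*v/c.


From fd = 2*f*v/c, v = c*fd/(2*f) = 1500 * 52.64 / (2*4160) = 9.49

9.49 m/s


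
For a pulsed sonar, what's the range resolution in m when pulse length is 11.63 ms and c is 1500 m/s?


dR = c*tau/2 = 1500 * 11.63e-3 / 2 = 8.7225

8.7225 m


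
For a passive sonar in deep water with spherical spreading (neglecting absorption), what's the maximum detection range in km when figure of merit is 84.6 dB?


At max range FOM = TL, so 20*log10(R) = 84.6
R = 10^(84.6/20) = 16982.44 m = 16.98 km

16.98 km


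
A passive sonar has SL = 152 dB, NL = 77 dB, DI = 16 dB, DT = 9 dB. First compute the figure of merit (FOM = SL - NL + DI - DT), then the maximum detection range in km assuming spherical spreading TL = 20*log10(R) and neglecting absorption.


Step 1: FOM = SL - NL + DI - DT = 152 - 77 + 16 - 9 = 82 dB
Step 2: at max range FOM = TL = 20*log10(R), so R = 10^(82/20) = 12589.25 m = 12.59 km

12.59 km


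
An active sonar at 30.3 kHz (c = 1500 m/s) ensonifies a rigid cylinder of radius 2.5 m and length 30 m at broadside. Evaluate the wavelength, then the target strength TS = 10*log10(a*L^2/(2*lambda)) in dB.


Step 1: lambda = c/f = 1500/30300 = 0.0495 m
Step 2: TS = 10*log10(a*L^2/(2*lambda)) = 10*log10(2.5*30^2/(2*0.0495)) = 43.57

43.57 dB


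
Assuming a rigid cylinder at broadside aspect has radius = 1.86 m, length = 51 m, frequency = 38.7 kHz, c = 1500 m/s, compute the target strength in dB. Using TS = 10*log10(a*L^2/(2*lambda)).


47.95 dB


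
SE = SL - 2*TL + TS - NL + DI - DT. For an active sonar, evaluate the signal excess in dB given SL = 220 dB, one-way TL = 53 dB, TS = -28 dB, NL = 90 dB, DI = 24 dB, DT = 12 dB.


8 dB


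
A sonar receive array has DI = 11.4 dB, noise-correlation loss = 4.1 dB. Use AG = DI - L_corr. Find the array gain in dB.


7.3 dB


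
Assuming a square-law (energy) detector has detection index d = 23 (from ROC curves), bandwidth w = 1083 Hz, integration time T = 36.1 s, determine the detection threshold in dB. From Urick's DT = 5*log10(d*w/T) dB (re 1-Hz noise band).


14.19 dB


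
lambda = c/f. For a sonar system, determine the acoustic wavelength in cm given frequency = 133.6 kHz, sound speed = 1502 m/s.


lambda = c/f = 1502 / 133600 = 0.0112 m = 1.12 cm

1.12 cm


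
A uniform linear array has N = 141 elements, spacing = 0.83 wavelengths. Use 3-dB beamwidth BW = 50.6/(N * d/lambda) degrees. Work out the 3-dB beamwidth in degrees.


BW = 50.6 / (141 * 0.83) = 50.6 / 117.03 = 0.43

0.43 deg


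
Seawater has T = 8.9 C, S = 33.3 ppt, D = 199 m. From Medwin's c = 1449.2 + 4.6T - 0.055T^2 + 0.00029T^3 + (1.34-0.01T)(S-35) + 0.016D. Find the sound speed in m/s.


c = 1449.2 + 4.6*8.9 - 0.055*8.9^2 + 0.00029*8.9^3 + (1.34 - 0.01*8.9)*(33.3 - 35) + 0.016*199 = 1487.05

1487.05 m/s


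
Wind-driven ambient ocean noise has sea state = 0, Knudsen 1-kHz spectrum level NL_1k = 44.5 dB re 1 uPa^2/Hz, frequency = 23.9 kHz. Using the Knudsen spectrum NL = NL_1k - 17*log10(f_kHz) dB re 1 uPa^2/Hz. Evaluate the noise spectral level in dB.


NL = NL_1k - 17*log10(f_kHz) = 44.5 - 17*log10(23.9) = 44.5 - (23.43) = 21.07

21.07 dB


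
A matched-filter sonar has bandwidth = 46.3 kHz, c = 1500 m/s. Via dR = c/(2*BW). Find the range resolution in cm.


1.62 cm


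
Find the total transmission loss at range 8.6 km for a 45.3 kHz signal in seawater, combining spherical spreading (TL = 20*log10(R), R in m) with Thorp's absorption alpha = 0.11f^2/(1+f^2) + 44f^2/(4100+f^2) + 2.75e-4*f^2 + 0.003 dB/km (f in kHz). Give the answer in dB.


Step 1 (Thorp): alpha = 0.11*2052.09/(1+2052.09) + 44*2052.09/(4100+2052.09) + 2.75e-4*2052.09 + 0.003 = 15.3539 dB/km
Step 2: TL_spread = 20*log10(8600) = 78.69 dB
Step 3: TL_abs = alpha*R = 15.3539 * 8.6 = 132.04 dB
Step 4: TL_total = 78.69 + 132.04 = 210.73

210.73 dB


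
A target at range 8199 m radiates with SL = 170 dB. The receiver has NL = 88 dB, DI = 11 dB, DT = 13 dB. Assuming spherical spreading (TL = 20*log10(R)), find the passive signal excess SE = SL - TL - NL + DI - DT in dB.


Step 1: TL = 20*log10(8199) = 78.28 dB
Step 2: SE = 170 - 78.28 - 88 + 11 - 13 = 1.72

1.72 dB


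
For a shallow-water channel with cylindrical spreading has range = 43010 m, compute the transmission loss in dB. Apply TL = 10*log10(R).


46.34 dB


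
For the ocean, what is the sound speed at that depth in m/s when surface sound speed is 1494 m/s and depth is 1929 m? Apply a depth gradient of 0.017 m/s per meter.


c = 1494 + 0.017 * 1929 = 1526.793

1526.793 m/s


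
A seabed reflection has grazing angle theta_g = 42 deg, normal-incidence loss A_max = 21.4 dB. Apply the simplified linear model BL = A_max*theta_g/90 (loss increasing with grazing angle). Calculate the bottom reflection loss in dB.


9.99 dB


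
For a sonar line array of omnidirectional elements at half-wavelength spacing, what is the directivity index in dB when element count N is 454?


DI = 10*log10(454) = 26.57

26.57 dB


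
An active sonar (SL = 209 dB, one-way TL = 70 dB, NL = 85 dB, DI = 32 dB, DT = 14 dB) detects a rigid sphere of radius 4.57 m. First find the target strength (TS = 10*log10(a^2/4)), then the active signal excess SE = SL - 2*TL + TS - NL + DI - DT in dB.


Step 1: TS = 10*log10(4.57^2/4) = 7.18 dB
Step 2: SE = SL - 2*TL + TS - NL + DI - DT = 209 - 2*70 + (7.18) - 85 + 32 - 14 = 9.18

9.18 dB
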